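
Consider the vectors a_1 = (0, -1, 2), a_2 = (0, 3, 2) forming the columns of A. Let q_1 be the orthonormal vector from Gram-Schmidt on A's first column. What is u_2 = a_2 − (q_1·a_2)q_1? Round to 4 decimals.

u_2 = (0.0000, 3.2000, 1.6000)

a_1 = (0, -1, 2); ‖a_1‖ = 2.2361, so q_1 = (0.0000, -0.4472, 0.8944).
q_1·a_2 = 0.0000·0 + (-0.4472)·3 + 0.8944·2 = 0.4472.
u_2 = a_2 − 0.4472·q_1 = (0.0000, 3.2000, 1.6000).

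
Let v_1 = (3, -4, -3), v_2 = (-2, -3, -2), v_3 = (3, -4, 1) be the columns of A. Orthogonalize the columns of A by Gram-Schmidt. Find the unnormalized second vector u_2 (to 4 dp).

u_2 = (-3.0588, -1.5882, -0.9412)

e_1 = v_1/‖v_1‖ = (3, -4, -3)/5.8310 = (0.5145, -0.6860, -0.5145).
r_{12} = e_1·v_2 = 2.0580.
u_2 = v_2 − 2.0580·e_1 = (-3.0588, -1.5882, -0.9412).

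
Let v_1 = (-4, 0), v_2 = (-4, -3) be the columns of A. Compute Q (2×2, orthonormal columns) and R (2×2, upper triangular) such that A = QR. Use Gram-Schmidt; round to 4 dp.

Q = [[-1.0000, 0.0000], [0.0000, -1.0000]], R = [[4.0000, 4.0000], [0.0000, 3.0000]]

v_1 = (-4, 0); ‖v_1‖ = 4.0000, so q_1 = (-1.0000, 0.0000).
q_1·v_2 = (-1.0000)·(-4) + 0.0000·(-3) = 4.0000.
u_2 = v_2 − 4.0000·q_1 = (0.0000, -3.0000).
‖u_2‖ = 3.0000, so q_2 = (0.0000, -1.0000).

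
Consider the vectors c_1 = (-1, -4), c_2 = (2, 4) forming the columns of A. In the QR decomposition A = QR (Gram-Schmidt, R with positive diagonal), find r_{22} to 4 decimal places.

r_{22} = 0.9701

e_1 = c_1/‖c_1‖ = (-1, -4)/4.1231 = (-0.2425, -0.9701).
r_{12} = e_1·c_2 = -4.3656.
u_2 = c_2 + 4.3656·e_1 = (0.9412, -0.2353).
r_{22} = ‖u_2‖ = 0.9701.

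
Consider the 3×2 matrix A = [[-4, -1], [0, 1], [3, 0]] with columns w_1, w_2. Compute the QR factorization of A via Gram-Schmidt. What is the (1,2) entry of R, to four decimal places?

r_{12} = 0.8000

q_1 = w_1/‖w_1‖ = (-4, 0, 3)/5.0000 = (-0.8000, 0.0000, 0.6000).
r_{12} = q_1·w_2 = 0.8000.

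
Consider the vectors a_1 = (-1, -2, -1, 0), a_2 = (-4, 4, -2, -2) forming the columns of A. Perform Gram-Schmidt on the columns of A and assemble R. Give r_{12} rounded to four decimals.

r_{12} = -0.8165

e_1 = a_1/‖a_1‖ = (-1, -2, -1, 0)/2.4495 = (-0.4082, -0.8165, -0.4082, 0.0000).
r_{12} = e_1·a_2 = -0.8165.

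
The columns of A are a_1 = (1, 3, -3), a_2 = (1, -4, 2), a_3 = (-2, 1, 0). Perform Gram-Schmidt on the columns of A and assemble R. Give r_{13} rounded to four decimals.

r_{13} = 0.2294

a_1 = (1, 3, -3); ‖a_1‖ = 4.3589, so e_1 = (0.2294, 0.6882, -0.6882).
r_{13} = e_1·a_3 = 0.2294.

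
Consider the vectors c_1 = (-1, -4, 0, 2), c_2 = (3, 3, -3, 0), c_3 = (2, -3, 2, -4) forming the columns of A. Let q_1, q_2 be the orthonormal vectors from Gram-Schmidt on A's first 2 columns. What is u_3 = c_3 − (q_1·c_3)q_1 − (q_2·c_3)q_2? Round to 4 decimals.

q_1 = c_1/‖c_1‖ = (-1, -4, 0, 2)/4.5826 = (-0.2182, -0.8729, 0.0000, 0.4364).
r_{12} = q_1·c_2 = -3.2733.
u_2 = c_2 + 3.2733·q_1 = (2.2857, 0.1429, -3.0000, 1.4286).
‖u_2‖ = 4.0356, so q_2 = (0.5664, 0.0354, -0.7434, 0.3540).
r_{13} = q_1·c_3 = 0.4364; r_{23} = q_2·c_3 = -1.8762.
u_3 = c_3 − 0.4364·q_1 + 1.8762·q_2 = (3.1579, -2.5526, 0.6053, -3.5263).

u_3 = (3.1579, -2.5526, 0.6053, -3.5263)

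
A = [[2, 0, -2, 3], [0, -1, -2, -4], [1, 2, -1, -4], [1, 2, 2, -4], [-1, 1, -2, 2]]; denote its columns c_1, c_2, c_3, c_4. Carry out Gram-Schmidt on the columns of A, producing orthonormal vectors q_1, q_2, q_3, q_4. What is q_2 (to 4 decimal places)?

c_1 = (2, 0, 1, 1, -1); ‖c_1‖ = 2.6458, so q_1 = (0.7559, 0.0000, 0.3780, 0.3780, -0.3780).
q_1·c_2 = 0.7559·0 + 0.0000·(-1) + 0.3780·2 + 0.3780·2 + (-0.3780)·1 = 1.1339.
u_2 = c_2 − 1.1339·q_1 = (-0.8571, -1.0000, 1.5714, 1.5714, 1.4286).
‖u_2‖ = 2.9520, so q_2 = (-0.2904, -0.3388, 0.5323, 0.5323, 0.4839).

q_2 = (-0.2904, -0.3388, 0.5323, 0.5323, 0.4839)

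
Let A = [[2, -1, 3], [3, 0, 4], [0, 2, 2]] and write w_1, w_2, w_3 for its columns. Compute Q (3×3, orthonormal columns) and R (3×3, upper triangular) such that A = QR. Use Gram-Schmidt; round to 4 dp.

w_1 = (2, 3, 0); ‖w_1‖ = 3.6056, so q_1 = (0.5547, 0.8321, 0.0000).
q_1·w_2 = 0.5547·(-1) + 0.8321·0 + 0.0000·2 = -0.5547.
u_2 = w_2 + 0.5547·q_1 = (-0.6923, 0.4615, 2.0000).
‖u_2‖ = 2.1662, so q_2 = (-0.3196, 0.2131, 0.9233).
q_1·w_3 = 0.5547·3 + 0.8321·4 + 0.0000·2 = 4.9923; q_2·w_3 = (-0.3196)·3 + 0.2131·4 + 0.9233·2 = 1.7400.
u_3 = w_3 − 4.9923·q_1 − 1.7400·q_2 = (0.7869, -0.5246, 0.3934).
‖u_3‖ = 1.0243, so q_3 = (0.7682, -0.5121, 0.3841).

Q = [[0.5547, -0.3196, 0.7682], [0.8321, 0.2131, -0.5121], [0.0000, 0.9233, 0.3841]], R = [[3.6056, -0.5547, 4.9923], [0.0000, 2.1662, 1.7400], [0.0000, 0.0000, 1.0243]]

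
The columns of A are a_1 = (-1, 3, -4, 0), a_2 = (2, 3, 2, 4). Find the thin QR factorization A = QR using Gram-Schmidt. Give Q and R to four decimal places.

a_1 = (-1, 3, -4, 0); ‖a_1‖ = 5.0990, so e_1 = (-0.1961, 0.5883, -0.7845, 0.0000).
e_1·a_2 = (-0.1961)·2 + 0.5883·3 + (-0.7845)·2 + 0.0000·4 = -0.1961.
u_2 = a_2 + 0.1961·e_1 = (1.9615, 3.1154, 1.8462, 4.0000).
‖u_2‖ = 5.7412, so e_2 = (0.3417, 0.5426, 0.3216, 0.6967).

Q = [[-0.1961, 0.3417], [0.5883, 0.5426], [-0.7845, 0.3216], [0.0000, 0.6967]], R = [[5.0990, -0.1961], [0.0000, 5.7412]]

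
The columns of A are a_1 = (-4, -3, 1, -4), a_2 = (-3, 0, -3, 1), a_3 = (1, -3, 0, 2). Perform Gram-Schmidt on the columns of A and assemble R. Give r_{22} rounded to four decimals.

a_1 = (-4, -3, 1, -4); ‖a_1‖ = 6.4807, so e_1 = (-0.6172, -0.4629, 0.1543, -0.6172).
e_1·a_2 = (-0.6172)·(-3) + (-0.4629)·0 + 0.1543·(-3) + (-0.6172)·1 = 0.7715.
u_2 = a_2 − 0.7715·e_1 = (-2.5238, 0.3571, -3.1190, 1.4762).
r_{22} = ‖u_2‖ = 4.2901.

r_{22} = 4.2901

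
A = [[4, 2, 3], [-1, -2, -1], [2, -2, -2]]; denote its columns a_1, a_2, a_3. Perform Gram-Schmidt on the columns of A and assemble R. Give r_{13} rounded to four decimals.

r_{13} = 1.9640

q_1 = a_1/‖a_1‖ = (4, -1, 2)/4.5826 = (0.8729, -0.2182, 0.4364).
r_{13} = q_1·a_3 = 1.9640.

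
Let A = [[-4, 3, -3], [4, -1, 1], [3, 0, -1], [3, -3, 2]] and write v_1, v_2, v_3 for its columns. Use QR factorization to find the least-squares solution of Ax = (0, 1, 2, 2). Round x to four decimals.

e_1 = v_1/‖v_1‖ = (-4, 4, 3, 3)/7.0711 = (-0.5657, 0.5657, 0.4243, 0.4243).
r_{12} = e_1·v_2 = -3.5355.
u_2 = v_2 + 3.5355·e_1 = (1.0000, 1.0000, 1.5000, -1.5000).
‖u_2‖ = 2.5495, so e_2 = (0.3922, 0.3922, 0.5883, -0.5883).
r_{13} = e_1·v_3 = 2.6870; r_{23} = e_2·v_3 = -2.5495.
u_3 = v_3 − 2.6870·e_1 + 2.5495·e_2 = (-0.4800, 0.4800, -0.6400, -0.6400).
‖u_3‖ = 1.1314, so e_3 = (-0.4243, 0.4243, -0.5657, -0.5657).
Qᵀb = (2.2627, 0.3922, -1.8385).
Back-substitute: x_3 = -1.8385/1.1314 = -1.6250.
x_2 = (0.3922 + 2.5495·(-1.6250))/2.5495 = -1.4712.
x_1 = (2.2627 + 3.5355·(-1.4712) − 2.6870·(-1.6250))/7.0711 = 0.2019.

x = (0.2019, -1.4712, -1.6250)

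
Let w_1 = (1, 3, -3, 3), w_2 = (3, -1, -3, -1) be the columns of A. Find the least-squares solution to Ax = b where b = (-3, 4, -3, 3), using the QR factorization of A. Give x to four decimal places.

w_1 = (1, 3, -3, 3); ‖w_1‖ = 5.2915, so q_1 = (0.1890, 0.5669, -0.5669, 0.5669).
q_1·w_2 = 0.1890·3 + 0.5669·(-1) + (-0.5669)·(-3) + 0.5669·(-1) = 1.1339.
u_2 = w_2 − 1.1339·q_1 = (2.7857, -1.6429, -2.3571, -1.6429).
‖u_2‖ = 4.3260, so q_2 = (0.6439, -0.3798, -0.5449, -0.3798).
Qᵀb = (5.1025, -2.9556).
Back-substitute: x_2 = -2.9556/4.3260 = -0.6832.
x_1 = (5.1025 − 1.1339·(-0.6832))/5.2915 = 1.1107.

x = (1.1107, -0.6832)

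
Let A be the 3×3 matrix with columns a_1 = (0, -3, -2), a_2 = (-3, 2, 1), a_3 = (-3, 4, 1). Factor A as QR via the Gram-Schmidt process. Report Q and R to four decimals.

Q = [[0.0000, -0.9958, 0.0921], [-0.8321, 0.0511, 0.5523], [-0.5547, -0.0766, -0.8285]], R = [[3.6056, -2.2188, -3.8829], [0.0000, 3.0128, 3.1149], [0.0000, 0.0000, 1.1047]]

a_1 = (0, -3, -2); ‖a_1‖ = 3.6056, so q_1 = (0.0000, -0.8321, -0.5547).
q_1·a_2 = 0.0000·(-3) + (-0.8321)·2 + (-0.5547)·1 = -2.2188.
u_2 = a_2 + 2.2188·q_1 = (-3.0000, 0.1538, -0.2308).
‖u_2‖ = 3.0128, so q_2 = (-0.9958, 0.0511, -0.0766).
q_1·a_3 = 0.0000·(-3) + (-0.8321)·4 + (-0.5547)·1 = -3.8829; q_2·a_3 = (-0.9958)·(-3) + 0.0511·4 + (-0.0766)·1 = 3.1149.
u_3 = a_3 + 3.8829·q_1 − 3.1149·q_2 = (0.1017, 0.6102, -0.9153).
‖u_3‖ = 1.1047, so q_3 = (0.0921, 0.5523, -0.8285).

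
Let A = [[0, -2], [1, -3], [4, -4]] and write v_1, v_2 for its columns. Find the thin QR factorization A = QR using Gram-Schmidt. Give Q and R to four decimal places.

Q = [[0.0000, -0.7177], [0.2425, -0.6755], [0.9701, 0.1689]], R = [[4.1231, -4.6082], [0.0000, 2.7865]]

e_1 = v_1/‖v_1‖ = (0, 1, 4)/4.1231 = (0.0000, 0.2425, 0.9701).
r_{12} = e_1·v_2 = -4.6082.
u_2 = v_2 + 4.6082·e_1 = (-2.0000, -1.8824, 0.4706).
‖u_2‖ = 2.7865, so e_2 = (-0.7177, -0.6755, 0.1689).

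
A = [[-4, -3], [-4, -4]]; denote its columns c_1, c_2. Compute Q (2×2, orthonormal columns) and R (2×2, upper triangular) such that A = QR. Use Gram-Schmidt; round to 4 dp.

Q = [[-0.7071, 0.7071], [-0.7071, -0.7071]], R = [[5.6569, 4.9497], [0.0000, 0.7071]]

c_1 = (-4, -4); ‖c_1‖ = 5.6569, so q_1 = (-0.7071, -0.7071).
q_1·c_2 = (-0.7071)·(-3) + (-0.7071)·(-4) = 4.9497.
u_2 = c_2 − 4.9497·q_1 = (0.5000, -0.5000).
‖u_2‖ = 0.7071, so q_2 = (0.7071, -0.7071).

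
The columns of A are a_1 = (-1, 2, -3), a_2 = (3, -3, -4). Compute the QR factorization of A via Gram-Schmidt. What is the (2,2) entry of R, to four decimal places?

a_1 = (-1, 2, -3); ‖a_1‖ = 3.7417, so e_1 = (-0.2673, 0.5345, -0.8018).
e_1·a_2 = (-0.2673)·3 + 0.5345·(-3) + (-0.8018)·(-4) = 0.8018.
u_2 = a_2 − 0.8018·e_1 = (3.2143, -3.4286, -3.3571).
r_{22} = ‖u_2‖ = 5.7756.

r_{22} = 5.7756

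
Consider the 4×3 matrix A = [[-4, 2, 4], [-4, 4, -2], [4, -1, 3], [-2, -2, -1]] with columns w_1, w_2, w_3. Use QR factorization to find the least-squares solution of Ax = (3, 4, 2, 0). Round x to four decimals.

w_1 = (-4, -4, 4, -2); ‖w_1‖ = 7.2111, so q_1 = (-0.5547, -0.5547, 0.5547, -0.2774).
q_1·w_2 = (-0.5547)·2 + (-0.5547)·4 + 0.5547·(-1) + (-0.2774)·(-2) = -3.3282.
u_2 = w_2 + 3.3282·q_1 = (0.1538, 2.1538, 0.8462, -2.9231).
‖u_2‖ = 3.7314, so q_2 = (0.0412, 0.5772, 0.2268, -0.7834).
q_1·w_3 = (-0.5547)·4 + (-0.5547)·(-2) + 0.5547·3 + (-0.2774)·(-1) = 0.8321; q_2·w_3 = 0.0412·4 + 0.5772·(-2) + 0.2268·3 + (-0.7834)·(-1) = 0.4742.
u_3 = w_3 − 0.8321·q_1 − 0.4742·q_2 = (4.4420, -1.8122, 2.4309, -0.3978).
‖u_3‖ = 5.3929, so q_3 = (0.8237, -0.3360, 0.4508, -0.0738).
Qᵀb = (-2.7735, 2.8861, 2.0285).
Back-substitute: x_3 = 2.0285/5.3929 = 0.3761.
x_2 = (2.8861 − 0.4742·0.3761)/3.7314 = 0.7257.
x_1 = (-2.7735 + 3.3282·0.7257 − 0.8321·0.3761)/7.2111 = -0.0931.

x = (-0.0931, 0.7257, 0.3761)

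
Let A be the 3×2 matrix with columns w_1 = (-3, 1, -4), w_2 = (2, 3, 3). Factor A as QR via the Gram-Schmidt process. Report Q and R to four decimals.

w_1 = (-3, 1, -4); ‖w_1‖ = 5.0990, so q_1 = (-0.5883, 0.1961, -0.7845).
q_1·w_2 = (-0.5883)·2 + 0.1961·3 + (-0.7845)·3 = -2.9417.
u_2 = w_2 + 2.9417·q_1 = (0.2692, 3.5769, 0.6923).
‖u_2‖ = 3.6532, so q_2 = (0.0737, 0.9791, 0.1895).

Q = [[-0.5883, 0.0737], [0.1961, 0.9791], [-0.7845, 0.1895]], R = [[5.0990, -2.9417], [0.0000, 3.6532]]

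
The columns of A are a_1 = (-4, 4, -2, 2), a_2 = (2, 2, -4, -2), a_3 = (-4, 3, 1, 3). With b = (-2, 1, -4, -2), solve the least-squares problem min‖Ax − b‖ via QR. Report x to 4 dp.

x = (2.6408, -0.8873, -2.6901)

a_1 = (-4, 4, -2, 2); ‖a_1‖ = 6.3246, so e_1 = (-0.6325, 0.6325, -0.3162, 0.3162).
e_1·a_2 = (-0.6325)·2 + 0.6325·2 + (-0.3162)·(-4) + 0.3162·(-2) = 0.6325.
u_2 = a_2 − 0.6325·e_1 = (2.4000, 1.6000, -3.8000, -2.2000).
‖u_2‖ = 5.2536, so e_2 = (0.4568, 0.3046, -0.7233, -0.4188).
e_1·a_3 = (-0.6325)·(-4) + 0.6325·3 + (-0.3162)·1 + 0.3162·3 = 5.0596; e_2·a_3 = 0.4568·(-4) + 0.3046·3 + (-0.7233)·1 + (-0.4188)·3 = -2.8933.
u_3 = a_3 − 5.0596·e_1 + 2.8933·e_2 = (0.5217, 0.6812, 0.5072, 0.1884).
‖u_3‖ = 1.0144, so e_3 = (0.5143, 0.6715, 0.5001, 0.1857).
Qᵀb = (2.5298, 3.1217, -2.7288).
Back-substitute: x_3 = -2.7288/1.0144 = -2.6901.
x_2 = (3.1217 + 2.8933·(-2.6901))/5.2536 = -0.8873.
x_1 = (2.5298 − 0.6325·(-0.8873) − 5.0596·(-2.6901))/6.3246 = 2.6408.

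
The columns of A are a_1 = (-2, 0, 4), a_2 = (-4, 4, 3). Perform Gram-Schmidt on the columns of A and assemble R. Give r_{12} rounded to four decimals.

r_{12} = 4.4721

a_1 = (-2, 0, 4); ‖a_1‖ = 4.4721, so e_1 = (-0.4472, 0.0000, 0.8944).
r_{12} = e_1·a_2 = 4.4721.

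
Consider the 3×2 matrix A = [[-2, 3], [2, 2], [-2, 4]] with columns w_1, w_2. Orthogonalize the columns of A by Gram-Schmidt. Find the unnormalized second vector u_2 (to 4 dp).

u_2 = (1.3333, 3.6667, 2.3333)

w_1 = (-2, 2, -2); ‖w_1‖ = 3.4641, so q_1 = (-0.5774, 0.5774, -0.5774).
q_1·w_2 = (-0.5774)·3 + 0.5774·2 + (-0.5774)·4 = -2.8868.
u_2 = w_2 + 2.8868·q_1 = (1.3333, 3.6667, 2.3333).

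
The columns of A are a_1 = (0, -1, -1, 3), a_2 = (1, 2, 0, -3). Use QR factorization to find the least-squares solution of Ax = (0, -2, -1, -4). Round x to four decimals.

x = (-1.1515, -0.3333)

a_1 = (0, -1, -1, 3); ‖a_1‖ = 3.3166, so q_1 = (0.0000, -0.3015, -0.3015, 0.9045).
q_1·a_2 = 0.0000·1 + (-0.3015)·2 + (-0.3015)·0 + 0.9045·(-3) = -3.3166.
u_2 = a_2 + 3.3166·q_1 = (1.0000, 1.0000, -1.0000, 0.0000).
‖u_2‖ = 1.7321, so q_2 = (0.5774, 0.5774, -0.5774, 0.0000).
Qᵀb = (-2.7136, -0.5774).
Back-substitute: x_2 = -0.5774/1.7321 = -0.3333.
x_1 = (-2.7136 + 3.3166·(-0.3333))/3.3166 = -1.1515.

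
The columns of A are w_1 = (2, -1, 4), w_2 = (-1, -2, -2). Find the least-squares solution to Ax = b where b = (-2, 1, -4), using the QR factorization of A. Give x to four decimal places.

x = (-1.0000, 0.0000)

w_1 = (2, -1, 4); ‖w_1‖ = 4.5826, so e_1 = (0.4364, -0.2182, 0.8729).
e_1·w_2 = 0.4364·(-1) + (-0.2182)·(-2) + 0.8729·(-2) = -1.7457.
u_2 = w_2 + 1.7457·e_1 = (-0.2381, -2.3810, -0.4762).
‖u_2‖ = 2.4398, so e_2 = (-0.0976, -0.9759, -0.1952).
Qᵀb = (-4.5826, 0.0000).
Back-substitute: x_2 = 0.0000/2.4398 = 0.0000.
x_1 = (-4.5826 + 1.7457·0.0000)/4.5826 = -1.0000.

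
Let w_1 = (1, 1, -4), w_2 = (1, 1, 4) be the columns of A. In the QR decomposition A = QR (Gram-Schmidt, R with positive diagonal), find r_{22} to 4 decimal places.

w_1 = (1, 1, -4); ‖w_1‖ = 4.2426, so e_1 = (0.2357, 0.2357, -0.9428).
e_1·w_2 = 0.2357·1 + 0.2357·1 + (-0.9428)·4 = -3.2998.
u_2 = w_2 + 3.2998·e_1 = (1.7778, 1.7778, 0.8889).
r_{22} = ‖u_2‖ = 2.6667.

r_{22} = 2.6667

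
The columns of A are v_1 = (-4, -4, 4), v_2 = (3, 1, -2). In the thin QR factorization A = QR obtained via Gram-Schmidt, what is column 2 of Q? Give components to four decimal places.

v_1 = (-4, -4, 4); ‖v_1‖ = 6.9282, so e_1 = (-0.5774, -0.5774, 0.5774).
e_1·v_2 = (-0.5774)·3 + (-0.5774)·1 + 0.5774·(-2) = -3.4641.
u_2 = v_2 + 3.4641·e_1 = (1.0000, -1.0000, 0.0000).
‖u_2‖ = 1.4142, so e_2 = (0.7071, -0.7071, 0.0000).

e_2 = (0.7071, -0.7071, 0.0000)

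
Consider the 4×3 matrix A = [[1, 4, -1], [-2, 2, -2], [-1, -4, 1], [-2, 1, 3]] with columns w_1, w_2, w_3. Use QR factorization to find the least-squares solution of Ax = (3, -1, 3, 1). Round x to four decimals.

x = (0.1522, 0.0652, 0.4130)

w_1 = (1, -2, -1, -2); ‖w_1‖ = 3.1623, so e_1 = (0.3162, -0.6325, -0.3162, -0.6325).
e_1·w_2 = 0.3162·4 + (-0.6325)·2 + (-0.3162)·(-4) + (-0.6325)·1 = 0.6325.
u_2 = w_2 − 0.6325·e_1 = (3.8000, 2.4000, -3.8000, 1.4000).
‖u_2‖ = 6.0498, so e_2 = (0.6281, 0.3967, -0.6281, 0.2314).
e_1·w_3 = 0.3162·(-1) + (-0.6325)·(-2) + (-0.3162)·1 + (-0.6325)·3 = -1.2649; e_2·w_3 = 0.6281·(-1) + 0.3967·(-2) + (-0.6281)·1 + 0.2314·3 = -1.3554.
u_3 = w_3 + 1.2649·e_1 + 1.3554·e_2 = (0.2514, -2.2623, -0.2514, 2.5137).
‖u_3‖ = 3.4004, so e_3 = (0.0739, -0.6653, -0.0739, 0.7392).
Qᵀb = (0.0000, -0.1653, 1.4045).
Back-substitute: x_3 = 1.4045/3.4004 = 0.4130.
x_2 = (-0.1653 + 1.3554·0.4130)/6.0498 = 0.0652.
x_1 = (0.0000 − 0.6325·0.0652 + 1.2649·0.4130)/3.1623 = 0.1522.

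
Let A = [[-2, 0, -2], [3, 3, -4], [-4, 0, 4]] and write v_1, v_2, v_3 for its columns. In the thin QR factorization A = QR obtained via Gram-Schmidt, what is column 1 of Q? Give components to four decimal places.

e_1 = v_1/‖v_1‖ = (-2, 3, -4)/5.3852 = (-0.3714, 0.5571, -0.7428).

e_1 = (-0.3714, 0.5571, -0.7428)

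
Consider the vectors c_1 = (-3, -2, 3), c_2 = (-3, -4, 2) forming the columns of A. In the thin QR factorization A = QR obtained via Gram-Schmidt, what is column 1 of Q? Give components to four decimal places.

q_1 = c_1/‖c_1‖ = (-3, -2, 3)/4.6904 = (-0.6396, -0.4264, 0.6396).

q_1 = (-0.6396, -0.4264, 0.6396)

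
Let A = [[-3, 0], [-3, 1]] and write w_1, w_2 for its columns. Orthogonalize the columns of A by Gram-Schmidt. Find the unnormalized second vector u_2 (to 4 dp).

u_2 = (-0.5000, 0.5000)

w_1 = (-3, -3); ‖w_1‖ = 4.2426, so q_1 = (-0.7071, -0.7071).
q_1·w_2 = (-0.7071)·0 + (-0.7071)·1 = -0.7071.
u_2 = w_2 + 0.7071·q_1 = (-0.5000, 0.5000).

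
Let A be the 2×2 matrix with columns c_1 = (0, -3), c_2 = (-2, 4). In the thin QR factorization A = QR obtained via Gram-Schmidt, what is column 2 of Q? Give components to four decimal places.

q_2 = (-1.0000, 0.0000)

c_1 = (0, -3); ‖c_1‖ = 3.0000, so q_1 = (0.0000, -1.0000).
q_1·c_2 = 0.0000·(-2) + (-1.0000)·4 = -4.0000.
u_2 = c_2 + 4.0000·q_1 = (-2.0000, 0.0000).
‖u_2‖ = 2.0000, so q_2 = (-1.0000, 0.0000).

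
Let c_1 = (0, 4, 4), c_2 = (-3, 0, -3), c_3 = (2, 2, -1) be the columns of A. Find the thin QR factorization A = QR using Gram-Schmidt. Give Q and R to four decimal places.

Q = [[0.0000, -0.8165, 0.5774], [0.7071, 0.4082, 0.5774], [0.7071, -0.4082, -0.5774]], R = [[5.6569, -2.1213, 0.7071], [0.0000, 3.6742, -0.4082], [0.0000, 0.0000, 2.8868]]

c_1 = (0, 4, 4); ‖c_1‖ = 5.6569, so e_1 = (0.0000, 0.7071, 0.7071).
e_1·c_2 = 0.0000·(-3) + 0.7071·0 + 0.7071·(-3) = -2.1213.
u_2 = c_2 + 2.1213·e_1 = (-3.0000, 1.5000, -1.5000).
‖u_2‖ = 3.6742, so e_2 = (-0.8165, 0.4082, -0.4082).
e_1·c_3 = 0.0000·2 + 0.7071·2 + 0.7071·(-1) = 0.7071; e_2·c_3 = (-0.8165)·2 + 0.4082·2 + (-0.4082)·(-1) = -0.4082.
u_3 = c_3 − 0.7071·e_1 + 0.4082·e_2 = (1.6667, 1.6667, -1.6667).
‖u_3‖ = 2.8868, so e_3 = (0.5774, 0.5774, -0.5774).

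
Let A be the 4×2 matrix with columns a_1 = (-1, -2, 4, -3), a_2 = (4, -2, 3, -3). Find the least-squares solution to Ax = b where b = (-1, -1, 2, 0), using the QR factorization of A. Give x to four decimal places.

e_1 = a_1/‖a_1‖ = (-1, -2, 4, -3)/5.4772 = (-0.1826, -0.3651, 0.7303, -0.5477).
r_{12} = e_1·a_2 = 3.8341.
u_2 = a_2 − 3.8341·e_1 = (4.7000, -0.6000, 0.2000, -0.9000).
‖u_2‖ = 4.8270, so e_2 = (0.9737, -0.1243, 0.0414, -0.1865).
Qᵀb = (2.0083, -0.7665).
Back-substitute: x_2 = -0.7665/4.8270 = -0.1588.
x_1 = (2.0083 − 3.8341·(-0.1588))/5.4772 = 0.4778.

x = (0.4778, -0.1588)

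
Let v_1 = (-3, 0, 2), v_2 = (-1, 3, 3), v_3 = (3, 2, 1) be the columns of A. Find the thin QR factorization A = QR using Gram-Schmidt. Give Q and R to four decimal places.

Q = [[-0.8321, 0.3014, 0.4657], [0.0000, 0.8395, -0.5433], [0.5547, 0.4521, 0.6985]], R = [[3.6056, 2.4962, -1.9415], [0.0000, 3.5734, 3.0352], [0.0000, 0.0000, 1.0090]]

v_1 = (-3, 0, 2); ‖v_1‖ = 3.6056, so q_1 = (-0.8321, 0.0000, 0.5547).
q_1·v_2 = (-0.8321)·(-1) + 0.0000·3 + 0.5547·3 = 2.4962.
u_2 = v_2 − 2.4962·q_1 = (1.0769, 3.0000, 1.6154).
‖u_2‖ = 3.5734, so q_2 = (0.3014, 0.8395, 0.4521).
q_1·v_3 = (-0.8321)·3 + 0.0000·2 + 0.5547·1 = -1.9415; q_2·v_3 = 0.3014·3 + 0.8395·2 + 0.4521·1 = 3.0352.
u_3 = v_3 + 1.9415·q_1 − 3.0352·q_2 = (0.4699, -0.5482, 0.7048).
‖u_3‖ = 1.0090, so q_3 = (0.4657, -0.5433, 0.6985).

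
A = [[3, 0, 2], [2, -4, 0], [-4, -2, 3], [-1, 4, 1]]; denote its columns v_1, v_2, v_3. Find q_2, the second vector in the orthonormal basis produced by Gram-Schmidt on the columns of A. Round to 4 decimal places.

q_2 = (0.0672, -0.6269, -0.4254, 0.6493)

v_1 = (3, 2, -4, -1); ‖v_1‖ = 5.4772, so q_1 = (0.5477, 0.3651, -0.7303, -0.1826).
q_1·v_2 = 0.5477·0 + 0.3651·(-4) + (-0.7303)·(-2) + (-0.1826)·4 = -0.7303.
u_2 = v_2 + 0.7303·q_1 = (0.4000, -3.7333, -2.5333, 3.8667).
‖u_2‖ = 5.9554, so q_2 = (0.0672, -0.6269, -0.4254, 0.6493).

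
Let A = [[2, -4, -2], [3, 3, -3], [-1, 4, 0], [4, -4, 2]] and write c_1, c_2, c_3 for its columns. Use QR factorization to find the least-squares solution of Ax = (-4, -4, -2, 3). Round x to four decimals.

x = (0.0368, -0.0275, 1.5257)

c_1 = (2, 3, -1, 4); ‖c_1‖ = 5.4772, so q_1 = (0.3651, 0.5477, -0.1826, 0.7303).
q_1·c_2 = 0.3651·(-4) + 0.5477·3 + (-0.1826)·4 + 0.7303·(-4) = -3.4689.
u_2 = c_2 + 3.4689·q_1 = (-2.7333, 4.9000, 3.3667, -1.4667).
‖u_2‖ = 6.7057, so q_2 = (-0.4076, 0.7307, 0.5021, -0.2187).
q_1·c_3 = 0.3651·(-2) + 0.5477·(-3) + (-0.1826)·0 + 0.7303·2 = -0.9129; q_2·c_3 = (-0.4076)·(-2) + 0.7307·(-3) + 0.5021·0 + (-0.2187)·2 = -1.8144.
u_3 = c_3 + 0.9129·q_1 + 1.8144·q_2 = (-2.4062, -1.1742, 0.7443, 2.2698).
‖u_3‖ = 3.5881, so q_3 = (-0.6706, -0.3272, 0.2074, 0.6326).
Qᵀb = (-1.0954, -2.9527, 5.4743).
Back-substitute: x_3 = 5.4743/3.5881 = 1.5257.
x_2 = (-2.9527 + 1.8144·1.5257)/6.7057 = -0.0275.
x_1 = (-1.0954 + 3.4689·(-0.0275) + 0.9129·1.5257)/5.4772 = 0.0368.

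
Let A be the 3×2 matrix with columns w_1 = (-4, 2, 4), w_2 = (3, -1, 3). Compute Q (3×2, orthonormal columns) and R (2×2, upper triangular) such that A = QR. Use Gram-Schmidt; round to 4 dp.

Q = [[-0.6667, 0.6391], [0.3333, -0.2045], [0.6667, 0.7414]], R = [[6.0000, -0.3333], [0.0000, 4.3461]]

e_1 = w_1/‖w_1‖ = (-4, 2, 4)/6.0000 = (-0.6667, 0.3333, 0.6667).
r_{12} = e_1·w_2 = -0.3333.
u_2 = w_2 + 0.3333·e_1 = (2.7778, -0.8889, 3.2222).
‖u_2‖ = 4.3461, so e_2 = (0.6391, -0.2045, 0.7414).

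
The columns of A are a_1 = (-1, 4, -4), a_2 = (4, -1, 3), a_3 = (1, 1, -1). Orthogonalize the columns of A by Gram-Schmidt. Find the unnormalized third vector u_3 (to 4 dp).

a_1 = (-1, 4, -4); ‖a_1‖ = 5.7446, so e_1 = (-0.1741, 0.6963, -0.6963).
e_1·a_2 = (-0.1741)·4 + 0.6963·(-1) + (-0.6963)·3 = -3.4816.
u_2 = a_2 + 3.4816·e_1 = (3.3939, 1.4242, 0.5758).
‖u_2‖ = 3.7254, so e_2 = (0.9110, 0.3823, 0.1545).
e_1·a_3 = (-0.1741)·1 + 0.6963·1 + (-0.6963)·(-1) = 1.2185; e_2·a_3 = 0.9110·1 + 0.3823·1 + 0.1545·(-1) = 1.1388.
u_3 = a_3 − 1.2185·e_1 − 1.1388·e_2 = (0.1747, -0.2838, -0.3275).

u_3 = (0.1747, -0.2838, -0.3275)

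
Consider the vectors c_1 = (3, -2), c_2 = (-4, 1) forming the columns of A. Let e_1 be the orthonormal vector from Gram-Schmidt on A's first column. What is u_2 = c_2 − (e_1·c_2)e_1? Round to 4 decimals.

c_1 = (3, -2); ‖c_1‖ = 3.6056, so e_1 = (0.8321, -0.5547).
e_1·c_2 = 0.8321·(-4) + (-0.5547)·1 = -3.8829.
u_2 = c_2 + 3.8829·e_1 = (-0.7692, -1.1538).

u_2 = (-0.7692, -1.1538)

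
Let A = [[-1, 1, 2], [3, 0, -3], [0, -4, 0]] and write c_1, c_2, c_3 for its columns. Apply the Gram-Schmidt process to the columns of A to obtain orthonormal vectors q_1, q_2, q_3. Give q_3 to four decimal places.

q_3 = (0.9231, 0.3077, 0.2308)

c_1 = (-1, 3, 0); ‖c_1‖ = 3.1623, so q_1 = (-0.3162, 0.9487, 0.0000).
q_1·c_2 = (-0.3162)·1 + 0.9487·0 + 0.0000·(-4) = -0.3162.
u_2 = c_2 + 0.3162·q_1 = (0.9000, 0.3000, -4.0000).
‖u_2‖ = 4.1110, so q_2 = (0.2189, 0.0730, -0.9730).
q_1·c_3 = (-0.3162)·2 + 0.9487·(-3) + 0.0000·0 = -3.4785; q_2·c_3 = 0.2189·2 + 0.0730·(-3) + (-0.9730)·0 = 0.2189.
u_3 = c_3 + 3.4785·q_1 − 0.2189·q_2 = (0.8521, 0.2840, 0.2130).
‖u_3‖ = 0.9231, so q_3 = (0.9231, 0.3077, 0.2308).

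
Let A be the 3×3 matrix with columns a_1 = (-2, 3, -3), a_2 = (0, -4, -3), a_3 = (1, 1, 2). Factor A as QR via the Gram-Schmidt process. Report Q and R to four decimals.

Q = [[-0.4264, -0.0550, 0.9029], [0.6396, -0.7241, 0.2580], [-0.6396, -0.6875, -0.3439]], R = [[4.6904, -0.6396, -1.0660], [0.0000, 4.9589, -2.1541], [0.0000, 0.0000, 0.4729]]

a_1 = (-2, 3, -3); ‖a_1‖ = 4.6904, so e_1 = (-0.4264, 0.6396, -0.6396).
e_1·a_2 = (-0.4264)·0 + 0.6396·(-4) + (-0.6396)·(-3) = -0.6396.
u_2 = a_2 + 0.6396·e_1 = (-0.2727, -3.5909, -3.4091).
‖u_2‖ = 4.9589, so e_2 = (-0.0550, -0.7241, -0.6875).
e_1·a_3 = (-0.4264)·1 + 0.6396·1 + (-0.6396)·2 = -1.0660; e_2·a_3 = (-0.0550)·1 + (-0.7241)·1 + (-0.6875)·2 = -2.1541.
u_3 = a_3 + 1.0660·e_1 + 2.1541·e_2 = (0.4270, 0.1220, -0.1627).
‖u_3‖ = 0.4729, so e_3 = (0.9029, 0.2580, -0.3439).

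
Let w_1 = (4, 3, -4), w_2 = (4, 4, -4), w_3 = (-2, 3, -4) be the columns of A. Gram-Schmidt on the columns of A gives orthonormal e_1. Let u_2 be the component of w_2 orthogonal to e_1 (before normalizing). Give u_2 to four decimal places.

w_1 = (4, 3, -4); ‖w_1‖ = 6.4031, so e_1 = (0.6247, 0.4685, -0.6247).
e_1·w_2 = 0.6247·4 + 0.4685·4 + (-0.6247)·(-4) = 6.8716.
u_2 = w_2 − 6.8716·e_1 = (-0.2927, 0.7805, 0.2927).

u_2 = (-0.2927, 0.7805, 0.2927)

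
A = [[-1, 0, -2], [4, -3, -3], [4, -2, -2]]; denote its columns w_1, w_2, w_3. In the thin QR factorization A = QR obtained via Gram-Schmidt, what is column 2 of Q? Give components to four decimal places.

e_2 = (-0.6465, -0.6142, 0.4526)

e_1 = w_1/‖w_1‖ = (-1, 4, 4)/5.7446 = (-0.1741, 0.6963, 0.6963).
r_{12} = e_1·w_2 = -3.4816.
u_2 = w_2 + 3.4816·e_1 = (-0.6061, -0.5758, 0.4242).
‖u_2‖ = 0.9374, so e_2 = (-0.6465, -0.6142, 0.4526).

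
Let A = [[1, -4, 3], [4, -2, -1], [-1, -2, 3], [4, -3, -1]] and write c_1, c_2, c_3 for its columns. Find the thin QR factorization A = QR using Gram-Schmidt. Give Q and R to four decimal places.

c_1 = (1, 4, -1, 4); ‖c_1‖ = 5.8310, so q_1 = (0.1715, 0.6860, -0.1715, 0.6860).
q_1·c_2 = 0.1715·(-4) + 0.6860·(-2) + (-0.1715)·(-2) + 0.6860·(-3) = -3.7730.
u_2 = c_2 + 3.7730·q_1 = (-3.3529, 0.5882, -2.6471, -0.4118).
‖u_2‖ = 4.3318, so q_2 = (-0.7740, 0.1358, -0.6111, -0.0951).
q_1·c_3 = 0.1715·3 + 0.6860·(-1) + (-0.1715)·3 + 0.6860·(-1) = -1.3720; q_2·c_3 = (-0.7740)·3 + 0.1358·(-1) + (-0.6111)·3 + (-0.0951)·(-1) = -4.1960.
u_3 = c_3 + 1.3720·q_1 + 4.1960·q_2 = (-0.0125, 0.5110, 0.2006, -0.4577).
‖u_3‖ = 0.7148, so q_3 = (-0.0175, 0.7148, 0.2807, -0.6403).

Q = [[0.1715, -0.7740, -0.0175], [0.6860, 0.1358, 0.7148], [-0.1715, -0.6111, 0.2807], [0.6860, -0.0951, -0.6403]], R = [[5.8310, -3.7730, -1.3720], [0.0000, 4.3318, -4.1960], [0.0000, 0.0000, 0.7148]]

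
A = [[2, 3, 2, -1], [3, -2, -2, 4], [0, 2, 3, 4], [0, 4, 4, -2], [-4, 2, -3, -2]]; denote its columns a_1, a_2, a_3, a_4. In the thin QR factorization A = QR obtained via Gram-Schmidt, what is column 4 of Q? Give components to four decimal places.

a_1 = (2, 3, 0, 0, -4); ‖a_1‖ = 5.3852, so e_1 = (0.3714, 0.5571, 0.0000, 0.0000, -0.7428).
e_1·a_2 = 0.3714·3 + 0.5571·(-2) + 0.0000·2 + 0.0000·4 + (-0.7428)·2 = -1.4856.
u_2 = a_2 + 1.4856·e_1 = (3.5517, -1.1724, 2.0000, 4.0000, 0.8966).
‖u_2‖ = 5.8986, so e_2 = (0.6021, -0.1988, 0.3391, 0.6781, 0.1520).
e_1·a_3 = 0.3714·2 + 0.5571·(-2) + 0.0000·3 + 0.0000·4 + (-0.7428)·(-3) = 1.8570; e_2·a_3 = 0.6021·2 + (-0.1988)·(-2) + 0.3391·3 + 0.6781·4 + 0.1520·(-3) = 4.8755.
u_3 = a_3 − 1.8570·e_1 − 4.8755·e_2 = (-1.6254, -2.0654, 1.3469, 0.6938, -2.3617).
‖u_3‖ = 3.8446, so e_3 = (-0.4228, -0.5372, 0.3503, 0.1804, -0.6143).
e_1·a_4 = 0.3714·(-1) + 0.5571·4 + 0.0000·4 + 0.0000·(-2) + (-0.7428)·(-2) = 3.3425; e_2·a_4 = 0.6021·(-1) + (-0.1988)·4 + 0.3391·4 + 0.6781·(-2) + 0.1520·(-2) = -1.7012; e_3·a_4 = (-0.4228)·(-1) + (-0.5372)·4 + 0.3503·4 + 0.1804·(-2) + (-0.6143)·(-2) = 0.5429.
u_4 = a_4 − 3.3425·e_1 + 1.7012·e_2 − 0.5429·e_3 = (-0.9875, 2.0915, 4.3866, -0.9443, 1.0748).
‖u_4‖ = 5.1613, so e_4 = (-0.1913, 0.4052, 0.8499, -0.1830, 0.2082).

e_4 = (-0.1913, 0.4052, 0.8499, -0.1830, 0.2082)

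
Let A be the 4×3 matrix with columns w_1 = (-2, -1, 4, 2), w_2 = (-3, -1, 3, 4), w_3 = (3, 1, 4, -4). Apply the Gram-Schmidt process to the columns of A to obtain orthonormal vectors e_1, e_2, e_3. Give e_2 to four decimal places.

w_1 = (-2, -1, 4, 2); ‖w_1‖ = 5.0000, so e_1 = (-0.4000, -0.2000, 0.8000, 0.4000).
e_1·w_2 = (-0.4000)·(-3) + (-0.2000)·(-1) + 0.8000·3 + 0.4000·4 = 5.4000.
u_2 = w_2 − 5.4000·e_1 = (-0.8400, 0.0800, -1.3200, 1.8400).
‖u_2‖ = 2.4166, so e_2 = (-0.3476, 0.0331, -0.5462, 0.7614).

e_2 = (-0.3476, 0.0331, -0.5462, 0.7614)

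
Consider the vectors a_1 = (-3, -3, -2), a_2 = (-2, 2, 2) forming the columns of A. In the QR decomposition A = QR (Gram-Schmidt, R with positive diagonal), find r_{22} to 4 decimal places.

a_1 = (-3, -3, -2); ‖a_1‖ = 4.6904, so e_1 = (-0.6396, -0.6396, -0.4264).
e_1·a_2 = (-0.6396)·(-2) + (-0.6396)·2 + (-0.4264)·2 = -0.8528.
u_2 = a_2 + 0.8528·e_1 = (-2.5455, 1.4545, 1.6364).
r_{22} = ‖u_2‖ = 3.3575.

r_{22} = 3.3575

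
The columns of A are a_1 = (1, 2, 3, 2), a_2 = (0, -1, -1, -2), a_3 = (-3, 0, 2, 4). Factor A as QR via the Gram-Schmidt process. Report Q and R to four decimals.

a_1 = (1, 2, 3, 2); ‖a_1‖ = 4.2426, so q_1 = (0.2357, 0.4714, 0.7071, 0.4714).
q_1·a_2 = 0.2357·0 + 0.4714·(-1) + 0.7071·(-1) + 0.4714·(-2) = -2.1213.
u_2 = a_2 + 2.1213·q_1 = (0.5000, 0.0000, 0.5000, -1.0000).
‖u_2‖ = 1.2247, so q_2 = (0.4082, 0.0000, 0.4082, -0.8165).
q_1·a_3 = 0.2357·(-3) + 0.4714·0 + 0.7071·2 + 0.4714·4 = 2.5927; q_2·a_3 = 0.4082·(-3) + 0.0000·0 + 0.4082·2 + (-0.8165)·4 = -3.6742.
u_3 = a_3 − 2.5927·q_1 + 3.6742·q_2 = (-2.1111, -1.2222, 1.6667, -0.2222).
‖u_3‖ = 2.9627, so q_3 = (-0.7126, -0.4125, 0.5625, -0.0750).

Q = [[0.2357, 0.4082, -0.7126], [0.4714, 0.0000, -0.4125], [0.7071, 0.4082, 0.5625], [0.4714, -0.8165, -0.0750]], R = [[4.2426, -2.1213, 2.5927], [0.0000, 1.2247, -3.6742], [0.0000, 0.0000, 2.9627]]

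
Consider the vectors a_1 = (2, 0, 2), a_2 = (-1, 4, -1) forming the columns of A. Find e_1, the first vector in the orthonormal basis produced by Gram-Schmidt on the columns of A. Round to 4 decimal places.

a_1 = (2, 0, 2); ‖a_1‖ = 2.8284, so e_1 = (0.7071, 0.0000, 0.7071).

e_1 = (0.7071, 0.0000, 0.7071)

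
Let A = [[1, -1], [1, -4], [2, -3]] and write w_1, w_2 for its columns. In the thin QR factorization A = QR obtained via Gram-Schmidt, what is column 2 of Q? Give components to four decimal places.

q_2 = (0.3450, -0.8971, 0.2760)

w_1 = (1, 1, 2); ‖w_1‖ = 2.4495, so q_1 = (0.4082, 0.4082, 0.8165).
q_1·w_2 = 0.4082·(-1) + 0.4082·(-4) + 0.8165·(-3) = -4.4907.
u_2 = w_2 + 4.4907·q_1 = (0.8333, -2.1667, 0.6667).
‖u_2‖ = 2.4152, so q_2 = (0.3450, -0.8971, 0.2760).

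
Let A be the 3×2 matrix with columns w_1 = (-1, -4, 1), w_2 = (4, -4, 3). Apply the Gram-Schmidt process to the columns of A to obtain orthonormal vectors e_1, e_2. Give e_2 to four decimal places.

e_1 = w_1/‖w_1‖ = (-1, -4, 1)/4.2426 = (-0.2357, -0.9428, 0.2357).
r_{12} = e_1·w_2 = 3.5355.
u_2 = w_2 − 3.5355·e_1 = (4.8333, -0.6667, 2.1667).
‖u_2‖ = 5.3385, so e_2 = (0.9054, -0.1249, 0.4059).

e_2 = (0.9054, -0.1249, 0.4059)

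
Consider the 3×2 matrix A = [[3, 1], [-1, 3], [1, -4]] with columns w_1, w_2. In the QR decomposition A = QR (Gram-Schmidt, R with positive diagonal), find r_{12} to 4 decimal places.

r_{12} = -1.2060

e_1 = w_1/‖w_1‖ = (3, -1, 1)/3.3166 = (0.9045, -0.3015, 0.3015).
r_{12} = e_1·w_2 = -1.2060.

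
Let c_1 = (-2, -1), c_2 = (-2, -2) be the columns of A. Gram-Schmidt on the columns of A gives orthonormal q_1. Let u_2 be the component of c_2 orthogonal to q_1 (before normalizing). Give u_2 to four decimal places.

c_1 = (-2, -1); ‖c_1‖ = 2.2361, so q_1 = (-0.8944, -0.4472).
q_1·c_2 = (-0.8944)·(-2) + (-0.4472)·(-2) = 2.6833.
u_2 = c_2 − 2.6833·q_1 = (0.4000, -0.8000).

u_2 = (0.4000, -0.8000)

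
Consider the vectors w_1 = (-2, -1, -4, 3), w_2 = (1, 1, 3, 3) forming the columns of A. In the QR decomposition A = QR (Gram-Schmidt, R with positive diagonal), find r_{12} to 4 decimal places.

r_{12} = -1.0954

q_1 = w_1/‖w_1‖ = (-2, -1, -4, 3)/5.4772 = (-0.3651, -0.1826, -0.7303, 0.5477).
r_{12} = q_1·w_2 = -1.0954.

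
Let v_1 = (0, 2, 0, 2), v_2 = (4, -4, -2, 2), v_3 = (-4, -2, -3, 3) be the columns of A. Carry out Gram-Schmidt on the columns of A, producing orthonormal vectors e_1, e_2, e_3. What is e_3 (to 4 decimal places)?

e_3 = (-0.7457, -0.3468, -0.4509, 0.3468)

e_1 = v_1/‖v_1‖ = (0, 2, 0, 2)/2.8284 = (0.0000, 0.7071, 0.0000, 0.7071).
r_{12} = e_1·v_2 = -1.4142.
u_2 = v_2 + 1.4142·e_1 = (4.0000, -3.0000, -2.0000, 3.0000).
‖u_2‖ = 6.1644, so e_2 = (0.6489, -0.4867, -0.3244, 0.4867).
r_{13} = e_1·v_3 = 0.7071; r_{23} = e_2·v_3 = 0.8111.
u_3 = v_3 − 0.7071·e_1 − 0.8111·e_2 = (-4.5263, -2.1053, -2.7368, 2.1053).
‖u_3‖ = 6.0698, so e_3 = (-0.7457, -0.3468, -0.4509, 0.3468).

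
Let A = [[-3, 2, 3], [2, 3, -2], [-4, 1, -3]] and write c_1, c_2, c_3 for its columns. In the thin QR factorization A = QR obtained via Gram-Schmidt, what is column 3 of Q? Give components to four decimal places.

q_3 = (0.7089, -0.2532, -0.6583)

q_1 = c_1/‖c_1‖ = (-3, 2, -4)/5.3852 = (-0.5571, 0.3714, -0.7428).
r_{12} = q_1·c_2 = -0.7428.
u_2 = c_2 + 0.7428·q_1 = (1.5862, 3.2759, 0.4483).
‖u_2‖ = 3.6672, so q_2 = (0.4325, 0.8933, 0.1222).
r_{13} = q_1·c_3 = -0.1857; r_{23} = q_2·c_3 = -0.8557.
u_3 = c_3 + 0.1857·q_1 + 0.8557·q_2 = (3.2667, -1.1667, -3.0333).
‖u_3‖ = 4.6080, so q_3 = (0.7089, -0.2532, -0.6583).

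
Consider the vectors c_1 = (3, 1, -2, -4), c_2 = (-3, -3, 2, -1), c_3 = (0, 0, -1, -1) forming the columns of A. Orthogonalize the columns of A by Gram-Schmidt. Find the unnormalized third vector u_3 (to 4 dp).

u_3 = (-0.4615, 0.0000, -0.6923, 0.0000)

q_1 = c_1/‖c_1‖ = (3, 1, -2, -4)/5.4772 = (0.5477, 0.1826, -0.3651, -0.7303).
r_{12} = q_1·c_2 = -2.1909.
u_2 = c_2 + 2.1909·q_1 = (-1.8000, -2.6000, 1.2000, -2.6000).
‖u_2‖ = 4.2661, so q_2 = (-0.4219, -0.6094, 0.2813, -0.6094).
r_{13} = q_1·c_3 = 1.0954; r_{23} = q_2·c_3 = 0.3282.
u_3 = c_3 − 1.0954·q_1 − 0.3282·q_2 = (-0.4615, 0.0000, -0.6923, 0.0000).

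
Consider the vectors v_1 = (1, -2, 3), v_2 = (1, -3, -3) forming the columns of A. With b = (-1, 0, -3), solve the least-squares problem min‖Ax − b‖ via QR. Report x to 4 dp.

v_1 = (1, -2, 3); ‖v_1‖ = 3.7417, so q_1 = (0.2673, -0.5345, 0.8018).
q_1·v_2 = 0.2673·1 + (-0.5345)·(-3) + 0.8018·(-3) = -0.5345.
u_2 = v_2 + 0.5345·q_1 = (1.1429, -3.2857, -2.5714).
‖u_2‖ = 4.3260, so q_2 = (0.2642, -0.7595, -0.5944).
Qᵀb = (-2.6726, 1.5191).
Back-substitute: x_2 = 1.5191/4.3260 = 0.3511.
x_1 = (-2.6726 + 0.5345·0.3511)/3.7417 = -0.6641.

x = (-0.6641, 0.3511)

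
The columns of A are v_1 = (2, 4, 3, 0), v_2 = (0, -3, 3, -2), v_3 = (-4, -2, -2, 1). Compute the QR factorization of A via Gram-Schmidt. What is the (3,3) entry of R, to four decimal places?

e_1 = v_1/‖v_1‖ = (2, 4, 3, 0)/5.3852 = (0.3714, 0.7428, 0.5571, 0.0000).
r_{12} = e_1·v_2 = -0.5571.
u_2 = v_2 + 0.5571·e_1 = (0.2069, -2.5862, 3.3103, -2.0000).
‖u_2‖ = 4.6572, so e_2 = (0.0444, -0.5553, 0.7108, -0.4294).
r_{13} = e_1·v_3 = -4.0853; r_{23} = e_2·v_3 = -0.9181.
u_3 = v_3 + 4.0853·e_1 + 0.9181·e_2 = (-2.4420, 0.5246, 0.9285, 0.6057).
r_{33} = ‖u_3‖ = 2.7327.

r_{33} = 2.7327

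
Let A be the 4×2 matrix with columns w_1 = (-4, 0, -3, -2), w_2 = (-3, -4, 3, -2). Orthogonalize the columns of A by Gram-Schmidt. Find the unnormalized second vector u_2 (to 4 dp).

q_1 = w_1/‖w_1‖ = (-4, 0, -3, -2)/5.3852 = (-0.7428, 0.0000, -0.5571, -0.3714).
r_{12} = q_1·w_2 = 1.2999.
u_2 = w_2 − 1.2999·q_1 = (-2.0345, -4.0000, 3.7241, -1.5172).

u_2 = (-2.0345, -4.0000, 3.7241, -1.5172)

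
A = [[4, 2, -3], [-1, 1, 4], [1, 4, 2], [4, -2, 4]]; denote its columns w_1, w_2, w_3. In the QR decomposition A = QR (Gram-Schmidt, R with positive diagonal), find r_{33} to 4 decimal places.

r_{33} = 6.6851

w_1 = (4, -1, 1, 4); ‖w_1‖ = 5.8310, so e_1 = (0.6860, -0.1715, 0.1715, 0.6860).
e_1·w_2 = 0.6860·2 + (-0.1715)·1 + 0.1715·4 + 0.6860·(-2) = 0.5145.
u_2 = w_2 − 0.5145·e_1 = (1.6471, 1.0882, 3.9118, -2.3529).
‖u_2‖ = 4.9735, so e_2 = (0.3312, 0.2188, 0.7865, -0.4731).
e_1·w_3 = 0.6860·(-3) + (-0.1715)·4 + 0.1715·2 + 0.6860·4 = 0.3430; e_2·w_3 = 0.3312·(-3) + 0.2188·4 + 0.7865·2 + (-0.4731)·4 = -0.4376.
u_3 = w_3 − 0.3430·e_1 + 0.4376·e_2 = (-3.0904, 4.1546, 2.2854, 3.5577).
r_{33} = ‖u_3‖ = 6.6851.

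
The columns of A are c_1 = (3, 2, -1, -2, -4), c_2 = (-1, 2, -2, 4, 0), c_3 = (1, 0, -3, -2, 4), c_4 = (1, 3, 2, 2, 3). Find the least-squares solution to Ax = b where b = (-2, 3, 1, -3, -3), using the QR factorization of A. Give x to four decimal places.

x = (0.4220, -0.1987, -0.3040, 0.0185)

q_1 = c_1/‖c_1‖ = (3, 2, -1, -2, -4)/5.8310 = (0.5145, 0.3430, -0.1715, -0.3430, -0.6860).
r_{12} = q_1·c_2 = -0.8575.
u_2 = c_2 + 0.8575·q_1 = (-0.5588, 2.2941, -2.1471, 3.7059, -0.5882).
‖u_2‖ = 4.9259, so q_2 = (-0.1134, 0.4657, -0.4359, 0.7523, -0.1194).
r_{13} = q_1·c_3 = -1.0290; r_{23} = q_2·c_3 = -0.7881.
u_3 = c_3 + 1.0290·q_1 + 0.7881·q_2 = (1.4400, 0.7200, -3.5200, -1.7600, 3.2000).
‖u_3‖ = 5.3217, so q_3 = (0.2706, 0.1353, -0.6614, -0.3307, 0.6013).
r_{14} = q_1·c_4 = -1.5435; r_{24} = q_2·c_4 = 1.5584; r_{34} = q_3·c_4 = 0.4961.
u_4 = c_4 + 1.5435·q_1 − 1.5584·q_2 − 0.4961·q_3 = (1.8367, 2.7365, 2.7427, 0.4622, 1.8290).
‖u_4‖ = 4.6843, so q_4 = (0.3921, 0.5842, 0.5855, 0.0987, 0.3904).
Qᵀb = (2.9155, -0.7105, -1.6085, 0.0865).
Back-substitute: x_4 = 0.0865/4.6843 = 0.0185.
x_3 = (-1.6085 − 0.4961·0.0185)/5.3217 = -0.3040.
x_2 = (-0.7105 + 0.7881·(-0.3040) − 1.5584·0.0185)/4.9259 = -0.1987.
x_1 = (2.9155 + 0.8575·(-0.1987) + 1.0290·(-0.3040) + 1.5435·0.0185)/5.8310 = 0.4220.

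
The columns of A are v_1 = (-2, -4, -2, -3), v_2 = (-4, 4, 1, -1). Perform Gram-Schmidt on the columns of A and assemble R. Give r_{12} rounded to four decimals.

v_1 = (-2, -4, -2, -3); ‖v_1‖ = 5.7446, so e_1 = (-0.3482, -0.6963, -0.3482, -0.5222).
r_{12} = e_1·v_2 = -1.2185.

r_{12} = -1.2185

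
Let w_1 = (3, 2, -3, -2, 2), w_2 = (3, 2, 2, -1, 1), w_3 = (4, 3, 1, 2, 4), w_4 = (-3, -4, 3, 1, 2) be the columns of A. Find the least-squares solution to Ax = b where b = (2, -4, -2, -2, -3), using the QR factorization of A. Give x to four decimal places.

w_1 = (3, 2, -3, -2, 2); ‖w_1‖ = 5.4772, so q_1 = (0.5477, 0.3651, -0.5477, -0.3651, 0.3651).
q_1·w_2 = 0.5477·3 + 0.3651·2 + (-0.5477)·2 + (-0.3651)·(-1) + 0.3651·1 = 2.0083.
u_2 = w_2 − 2.0083·q_1 = (1.9000, 1.2667, 3.1000, -0.2667, 0.2667).
‖u_2‖ = 3.8687, so q_2 = (0.4911, 0.3274, 0.8013, -0.0689, 0.0689).
q_1·w_3 = 0.5477·4 + 0.3651·3 + (-0.5477)·1 + (-0.3651)·2 + 0.3651·4 = 3.4689; q_2·w_3 = 0.4911·4 + 0.3274·3 + 0.8013·1 + (-0.0689)·2 + 0.0689·4 = 3.8859.
u_3 = w_3 − 3.4689·q_1 − 3.8859·q_2 = (0.1915, 0.4610, -0.2138, 3.5345, 2.4655).
‖u_3‖ = 4.3435, so q_3 = (0.0441, 0.1061, -0.0492, 0.8137, 0.5676).
q_1·w_4 = 0.5477·(-3) + 0.3651·(-4) + (-0.5477)·3 + (-0.3651)·1 + 0.3651·2 = -4.3818; q_2·w_4 = 0.4911·(-3) + 0.3274·(-4) + 0.8013·3 + (-0.0689)·1 + 0.0689·2 = -0.3102; q_3·w_4 = 0.0441·(-3) + 0.1061·(-4) + (-0.0492)·3 + 0.8137·1 + 0.5676·2 = 1.2445.
u_4 = w_4 + 4.3818·q_1 + 0.3102·q_2 − 1.2445·q_3 = (-0.5025, -2.4305, 0.9098, -1.6340, 2.9150).
‖u_4‖ = 4.2609, so q_4 = (-0.1179, -0.5704, 0.2135, -0.3835, 0.6841).
Qᵀb = (0.3651, -1.9990, -3.5683, 0.3334).
Back-substitute: x_4 = 0.3334/4.2609 = 0.0782.
x_3 = (-3.5683 − 1.2445·0.0782)/4.3435 = -0.8439.
x_2 = (-1.9990 − 3.8859·(-0.8439) + 0.3102·0.0782)/3.8687 = 0.3373.
x_1 = (0.3651 − 2.0083·0.3373 − 3.4689·(-0.8439) + 4.3818·0.0782)/5.4772 = 0.5401.

x = (0.5401, 0.3373, -0.8439, 0.0782)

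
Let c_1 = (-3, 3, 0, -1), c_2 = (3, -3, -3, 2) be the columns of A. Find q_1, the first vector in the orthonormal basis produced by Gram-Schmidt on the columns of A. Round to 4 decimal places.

q_1 = c_1/‖c_1‖ = (-3, 3, 0, -1)/4.3589 = (-0.6882, 0.6882, 0.0000, -0.2294).

q_1 = (-0.6882, 0.6882, 0.0000, -0.2294)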